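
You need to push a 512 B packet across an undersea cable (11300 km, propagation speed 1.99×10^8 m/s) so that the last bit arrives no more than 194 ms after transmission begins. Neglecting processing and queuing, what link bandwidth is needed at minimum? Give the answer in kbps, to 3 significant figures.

L = 4096 bits.
Propagation delay = 11300000 / 199000000 = 56.7839 ms.
Transmission budget = 194 − 56.7839 = 137.216 ms.
R ≥ L / t_tx = 4096 bits / 0.137216 s = 29.9 kbps.

29.9 kbps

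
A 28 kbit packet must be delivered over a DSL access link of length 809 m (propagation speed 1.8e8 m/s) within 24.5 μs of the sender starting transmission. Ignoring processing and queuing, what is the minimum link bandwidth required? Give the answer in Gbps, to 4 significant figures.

Propagation delay = 809 / 180000000 = 4.49444 μs.
Transmission budget = 24.5 − 4.49444 = 20.0056 μs.
R ≥ L / t_tx = 28000 bits / 2.00056e-05 s = 1.400 Gbps.

1.400 Gbps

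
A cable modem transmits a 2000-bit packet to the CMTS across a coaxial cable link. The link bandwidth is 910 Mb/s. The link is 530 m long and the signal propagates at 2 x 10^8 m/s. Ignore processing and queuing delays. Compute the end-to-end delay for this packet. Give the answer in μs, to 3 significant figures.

Transmission delay = L/R = 2000 / 910000000 = 2.1978 μs.
Propagation delay = d/s = 530 m / 200000000 m/s = 2.65 μs.
Total = 4.85 μs.

4.85 μs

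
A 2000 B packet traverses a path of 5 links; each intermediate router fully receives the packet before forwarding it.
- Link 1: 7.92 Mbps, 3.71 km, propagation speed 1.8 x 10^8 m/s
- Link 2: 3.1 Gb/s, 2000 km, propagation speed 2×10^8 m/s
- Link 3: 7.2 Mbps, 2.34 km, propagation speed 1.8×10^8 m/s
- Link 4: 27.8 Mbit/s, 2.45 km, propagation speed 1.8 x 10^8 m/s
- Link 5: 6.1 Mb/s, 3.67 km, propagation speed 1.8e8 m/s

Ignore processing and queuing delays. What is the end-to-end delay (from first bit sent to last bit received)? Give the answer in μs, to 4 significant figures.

L = 2000 × 8 = 16000 bits.
Transmission delays (L/R per hop): 2020.2, 5.16129, 2222.22, 575.54, 2622.95 μs; sum = 7446.08 μs.
Propagation delays (d/s per hop): 20.6111, 10000, 13, 13.6111, 20.3889 μs; sum = 10067.6 μs.
End-to-end = 17510 μs.

17510 μs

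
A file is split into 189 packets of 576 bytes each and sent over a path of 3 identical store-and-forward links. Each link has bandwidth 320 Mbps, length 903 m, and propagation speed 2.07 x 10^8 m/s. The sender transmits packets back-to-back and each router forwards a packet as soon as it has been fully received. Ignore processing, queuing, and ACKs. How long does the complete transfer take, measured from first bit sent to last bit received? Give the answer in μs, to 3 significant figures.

2760 μs

Per-hop transmission t_tx = L/R = 4608/320000000 = 14.4 μs.
Per-hop propagation t_prop = 903/2.07e+08 = 4.36232 μs.
Pipeline fill: first packet needs 3·t_tx to clear all hops; remaining 188 packets each add one t_tx.
Total = (3+189-1)·t_tx + 3·t_prop = 191·14.4 + 3·4.36232 = 2760 μs.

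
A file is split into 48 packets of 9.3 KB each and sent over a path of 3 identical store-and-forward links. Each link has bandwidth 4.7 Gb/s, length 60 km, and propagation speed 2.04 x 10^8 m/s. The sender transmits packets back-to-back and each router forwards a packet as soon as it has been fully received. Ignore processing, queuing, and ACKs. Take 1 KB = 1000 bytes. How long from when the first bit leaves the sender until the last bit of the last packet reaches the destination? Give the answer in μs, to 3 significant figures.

1670 μs

Per-hop transmission t_tx = L/R = 74400/4700000000 = 15.8298 μs.
Per-hop propagation t_prop = 60000/204000000 = 294.118 μs.
Pipeline fill: first packet needs 3·t_tx to clear all hops; remaining 47 packets each add one t_tx.
Total = (3+48-1)·t_tx + 3·t_prop = 50·15.8298 + 3·294.118 = 1670 μs.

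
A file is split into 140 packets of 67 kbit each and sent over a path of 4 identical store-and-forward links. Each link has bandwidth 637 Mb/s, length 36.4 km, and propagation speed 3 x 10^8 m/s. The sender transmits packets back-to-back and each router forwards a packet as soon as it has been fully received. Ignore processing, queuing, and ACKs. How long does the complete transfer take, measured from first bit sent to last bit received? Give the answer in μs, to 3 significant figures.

15500 μs

Per-hop transmission t_tx = L/R = 67000/637000000 = 105.181 μs.
Per-hop propagation t_prop = 36400/300000000 = 121.333 μs.
Pipeline fill: first packet needs 4·t_tx to clear all hops; remaining 139 packets each add one t_tx.
Total = (4+140-1)·t_tx + 4·t_prop = 143·105.181 + 4·121.333 = 15500 μs.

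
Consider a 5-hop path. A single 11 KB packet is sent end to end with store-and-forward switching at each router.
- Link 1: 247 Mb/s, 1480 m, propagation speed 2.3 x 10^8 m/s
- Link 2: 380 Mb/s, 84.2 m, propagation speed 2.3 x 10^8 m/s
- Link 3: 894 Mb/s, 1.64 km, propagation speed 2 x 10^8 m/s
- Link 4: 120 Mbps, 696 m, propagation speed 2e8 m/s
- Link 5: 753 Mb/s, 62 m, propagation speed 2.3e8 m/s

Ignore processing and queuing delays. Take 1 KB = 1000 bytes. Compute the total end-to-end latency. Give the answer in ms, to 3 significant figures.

1.56 ms

L = 88000 bits.
Transmission delays (L/R per hop): 0.356275, 0.231579, 0.098434, 0.733333, 0.116866 ms; sum = 1.53649 ms.
Propagation delays (d/s per hop): 0.00643478, 0.000366087, 0.0082, 0.00348, 0.000269565 ms; sum = 0.0187504 ms.
End-to-end = 1.56 ms.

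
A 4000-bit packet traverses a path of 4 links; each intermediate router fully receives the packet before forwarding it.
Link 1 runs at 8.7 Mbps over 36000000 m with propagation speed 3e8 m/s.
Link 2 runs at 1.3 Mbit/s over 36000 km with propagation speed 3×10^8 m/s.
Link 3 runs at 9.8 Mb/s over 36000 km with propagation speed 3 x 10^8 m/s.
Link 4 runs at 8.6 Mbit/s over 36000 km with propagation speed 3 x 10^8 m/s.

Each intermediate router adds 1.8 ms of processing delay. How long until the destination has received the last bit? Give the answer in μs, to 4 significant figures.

Transmission delays (L/R per hop): 459.77, 3076.92, 408.163, 465.116 μs; sum = 4409.97 μs.
Propagation delays (d/s per hop): 120000, 120000, 120000, 120000 μs; sum = 480000 μs.
Processing at 3 router(s): 3 × 1.8 ms = 5400 μs.
End-to-end = 489800 μs.

489800 μs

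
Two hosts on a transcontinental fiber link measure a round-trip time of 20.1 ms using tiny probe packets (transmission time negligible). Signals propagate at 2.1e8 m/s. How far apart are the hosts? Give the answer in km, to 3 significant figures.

2110 km

One-way propagation = RTT/2 = 10.05 ms.
d = s × t = 210000000 × 0.01005 = 2110 km.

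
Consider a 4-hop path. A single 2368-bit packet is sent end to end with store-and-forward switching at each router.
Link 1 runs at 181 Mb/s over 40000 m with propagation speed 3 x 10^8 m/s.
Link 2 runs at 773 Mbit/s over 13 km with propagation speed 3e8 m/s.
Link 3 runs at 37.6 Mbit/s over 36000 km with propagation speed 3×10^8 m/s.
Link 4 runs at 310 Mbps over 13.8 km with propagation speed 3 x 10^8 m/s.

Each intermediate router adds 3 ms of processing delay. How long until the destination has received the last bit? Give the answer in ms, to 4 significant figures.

Transmission delays (L/R per hop): 0.0130829, 0.00306339, 0.0629787, 0.00763871 ms; sum = 0.0867637 ms.
Propagation delays (d/s per hop): 0.133333, 0.0433333, 120, 0.046 ms; sum = 120.223 ms.
Processing at 3 router(s): 3 × 3 ms = 9 ms.
End-to-end = 129.3 ms.

129.3 ms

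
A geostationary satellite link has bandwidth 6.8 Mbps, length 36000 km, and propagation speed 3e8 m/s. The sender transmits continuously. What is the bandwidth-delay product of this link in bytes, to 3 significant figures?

102000 bytes

Propagation delay = 36000000 / 300000000 = 0.12 s.
BDP = R × t_prop = 6800000 × 0.12 = 816000 bits.
In bytes: 816000/8 = 102000 bytes.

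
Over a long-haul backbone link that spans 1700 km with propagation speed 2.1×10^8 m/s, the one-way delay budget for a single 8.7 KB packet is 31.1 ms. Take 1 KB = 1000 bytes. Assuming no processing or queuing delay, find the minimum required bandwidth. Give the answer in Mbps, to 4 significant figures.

3.025 Mbps

L = 69600 bits.
Propagation delay = 1700000 / 210000000 = 8.09524 ms.
Transmission budget = 31.1 − 8.09524 = 23.0048 ms.
R ≥ L / t_tx = 69600 bits / 0.0230048 s = 3.025 Mbps.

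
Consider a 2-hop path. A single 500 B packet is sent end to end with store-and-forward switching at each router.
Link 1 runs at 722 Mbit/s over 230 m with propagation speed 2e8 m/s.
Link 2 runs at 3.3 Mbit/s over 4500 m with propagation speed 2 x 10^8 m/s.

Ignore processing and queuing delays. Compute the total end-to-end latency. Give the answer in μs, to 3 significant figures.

L = 500 × 8 = 4000 bits.
Transmission delays (L/R per hop): 5.54017, 1212.12 μs; sum = 1217.66 μs.
Propagation delays (d/s per hop): 1.15, 22.5 μs; sum = 23.65 μs.
End-to-end = 1240 μs.

1240 μs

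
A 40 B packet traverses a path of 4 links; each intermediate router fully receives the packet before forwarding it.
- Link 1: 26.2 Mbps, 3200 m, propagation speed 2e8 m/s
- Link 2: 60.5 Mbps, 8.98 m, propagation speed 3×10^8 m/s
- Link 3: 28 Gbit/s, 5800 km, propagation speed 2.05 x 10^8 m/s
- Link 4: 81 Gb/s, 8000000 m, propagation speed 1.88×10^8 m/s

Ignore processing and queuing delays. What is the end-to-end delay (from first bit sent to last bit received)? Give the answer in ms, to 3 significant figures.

70.9 ms

L = 40 × 8 = 320 bits.
Transmission delays (L/R per hop): 0.0122137, 0.00528926, 1.14286e-05, 3.95062e-06 ms; sum = 0.0175184 ms.
Propagation delays (d/s per hop): 0.016, 2.99333e-05, 28.2927, 42.5532 ms; sum = 70.8619 ms.
End-to-end = 70.9 ms.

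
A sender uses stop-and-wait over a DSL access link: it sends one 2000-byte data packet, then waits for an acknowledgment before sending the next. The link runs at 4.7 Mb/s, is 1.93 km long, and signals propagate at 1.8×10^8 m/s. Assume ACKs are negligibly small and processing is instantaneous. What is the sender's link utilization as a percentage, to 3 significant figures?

t_tx = L/R = 16000/4700000 = 0.00340426 s.
t_prop = 1930/180000000 = 1.07222e-05 s; RTT = 2.14444e-05 s.
Cycle = t_tx + RTT = 0.0034257 s.
Utilization = t_tx / cycle = 0.00340426/0.0034257 = 99.4 %.

99.4 %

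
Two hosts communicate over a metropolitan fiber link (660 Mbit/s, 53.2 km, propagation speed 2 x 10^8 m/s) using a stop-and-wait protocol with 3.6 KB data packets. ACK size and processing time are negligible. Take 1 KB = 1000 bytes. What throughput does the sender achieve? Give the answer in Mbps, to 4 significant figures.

t_tx = L/R = 28800/660000000 = 4.36364e-05 s.
t_prop = 53200/200000000 = 0.000266 s; RTT = 0.000532 s.
Cycle = t_tx + RTT = 0.000575636 s.
Throughput = L / cycle = 28800 / 0.000575636 = 50.03 Mbps.

50.03 Mbps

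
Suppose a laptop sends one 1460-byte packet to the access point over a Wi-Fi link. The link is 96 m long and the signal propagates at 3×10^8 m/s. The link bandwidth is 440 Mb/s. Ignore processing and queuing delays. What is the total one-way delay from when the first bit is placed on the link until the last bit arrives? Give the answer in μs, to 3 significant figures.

L = 1460 × 8 = 11680 bits.
Transmission delay = L/R = 11680 / 440000000 = 26.5455 μs.
Propagation delay = d/s = 96 m / 300000000 m/s = 0.32 μs.
Total = 26.9 μs.

26.9 μs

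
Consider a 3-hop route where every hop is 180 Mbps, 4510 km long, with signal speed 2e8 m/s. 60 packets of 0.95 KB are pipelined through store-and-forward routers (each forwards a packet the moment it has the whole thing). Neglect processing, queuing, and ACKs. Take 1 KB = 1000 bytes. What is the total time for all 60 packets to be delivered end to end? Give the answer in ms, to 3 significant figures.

Per-hop transmission t_tx = L/R = 7600/180000000 = 0.0422222 ms.
Per-hop propagation t_prop = 4510000/200000000 = 22.55 ms.
Pipeline fill: first packet needs 3·t_tx to clear all hops; remaining 59 packets each add one t_tx.
Total = (3+60-1)·t_tx + 3·t_prop = 62·0.0422222 + 3·22.55 = 70.3 ms.

70.3 ms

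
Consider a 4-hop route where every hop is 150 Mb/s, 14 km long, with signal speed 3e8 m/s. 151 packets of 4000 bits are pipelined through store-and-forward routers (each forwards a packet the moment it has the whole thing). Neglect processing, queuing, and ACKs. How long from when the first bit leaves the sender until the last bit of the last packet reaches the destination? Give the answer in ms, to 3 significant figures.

4.29 ms

Per-hop transmission t_tx = L/R = 4000/150000000 = 0.0266667 ms.
Per-hop propagation t_prop = 14000/300000000 = 0.0466667 ms.
Pipeline fill: first packet needs 4·t_tx to clear all hops; remaining 150 packets each add one t_tx.
Total = (4+151-1)·t_tx + 4·t_prop = 154·0.0266667 + 4·0.0466667 = 4.29 ms.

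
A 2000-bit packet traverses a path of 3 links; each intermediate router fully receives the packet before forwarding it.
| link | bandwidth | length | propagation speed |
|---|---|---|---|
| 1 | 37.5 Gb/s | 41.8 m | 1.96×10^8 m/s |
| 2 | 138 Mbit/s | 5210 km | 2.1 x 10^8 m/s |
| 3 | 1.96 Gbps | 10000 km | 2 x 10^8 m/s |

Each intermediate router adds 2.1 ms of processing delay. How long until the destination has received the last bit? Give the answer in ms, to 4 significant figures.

79.03 ms

Transmission delays (L/R per hop): 5.33333e-05, 0.0144928, 0.00102041 ms; sum = 0.0155665 ms.
Propagation delays (d/s per hop): 0.000213265, 24.8095, 50 ms; sum = 74.8097 ms.
Processing at 2 router(s): 2 × 2.1 ms = 4.2 ms.
End-to-end = 79.03 ms.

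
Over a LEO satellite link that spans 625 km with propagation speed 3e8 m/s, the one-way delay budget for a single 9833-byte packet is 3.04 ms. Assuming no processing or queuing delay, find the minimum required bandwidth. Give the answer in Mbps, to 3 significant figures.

L = 78664 bits.
Propagation delay = 625000 / 300000000 = 2.08333 ms.
Transmission budget = 3.04 − 2.08333 = 0.956667 ms.
R ≥ L / t_tx = 78664 bits / 0.000956667 s = 82.2 Mbps.

82.2 Mbps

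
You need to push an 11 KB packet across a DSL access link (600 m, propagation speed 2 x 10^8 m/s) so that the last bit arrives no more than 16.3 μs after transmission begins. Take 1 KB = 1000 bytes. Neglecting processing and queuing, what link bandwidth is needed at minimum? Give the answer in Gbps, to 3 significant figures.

L = 88000 bits.
Propagation delay = 600 / 200000000 = 3 μs.
Transmission budget = 16.3 − 3 = 13.3 μs.
R ≥ L / t_tx = 88000 bits / 1.33e-05 s = 6.62 Gbps.

6.62 Gbps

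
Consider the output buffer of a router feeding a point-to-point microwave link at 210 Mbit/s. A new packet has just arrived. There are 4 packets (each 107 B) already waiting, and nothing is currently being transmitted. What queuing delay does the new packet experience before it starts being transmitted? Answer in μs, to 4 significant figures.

Each queued packet: L/R = 856/210000000 = 4.07619 μs.
4 queued → 16.3048 μs.
Queuing delay = 16.30 μs.

16.30 μs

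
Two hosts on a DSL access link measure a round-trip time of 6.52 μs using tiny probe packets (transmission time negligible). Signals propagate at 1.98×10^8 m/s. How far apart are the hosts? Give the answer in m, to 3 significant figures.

One-way propagation = RTT/2 = 3.26 μs.
d = s × t = 198000000 × 3.26e-06 = 645 m.

645 m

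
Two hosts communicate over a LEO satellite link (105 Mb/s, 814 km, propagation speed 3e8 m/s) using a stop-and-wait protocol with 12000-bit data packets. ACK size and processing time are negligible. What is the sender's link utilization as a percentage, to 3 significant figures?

t_tx = L/R = 12000/105000000 = 0.000114286 s.
t_prop = 814000/300000000 = 0.00271333 s; RTT = 0.00542667 s.
Cycle = t_tx + RTT = 0.00554095 s.
Utilization = t_tx / cycle = 0.000114286/0.00554095 = 2.06 %.

2.06 %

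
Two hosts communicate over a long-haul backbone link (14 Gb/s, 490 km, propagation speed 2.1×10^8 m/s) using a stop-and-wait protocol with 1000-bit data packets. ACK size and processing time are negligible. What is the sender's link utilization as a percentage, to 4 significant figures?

t_tx = L/R = 1000/14000000000 = 7.14286e-08 s.
t_prop = 490000/210000000 = 0.00233333 s; RTT = 0.00466667 s.
Cycle = t_tx + RTT = 0.00466674 s.
Utilization = t_tx / cycle = 7.14286e-08/0.00466674 = 0.001531 %.

0.001531 %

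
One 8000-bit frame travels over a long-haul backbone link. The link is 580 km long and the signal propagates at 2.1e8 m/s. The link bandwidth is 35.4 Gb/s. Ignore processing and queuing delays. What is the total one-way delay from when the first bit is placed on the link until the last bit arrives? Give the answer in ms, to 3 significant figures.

Transmission delay = L/R = 8000 / 35400000000 = 0.000225989 ms.
Propagation delay = d/s = 580000 m / 210000000 m/s = 2.7619 ms.
Total = 2.76 ms.

2.76 ms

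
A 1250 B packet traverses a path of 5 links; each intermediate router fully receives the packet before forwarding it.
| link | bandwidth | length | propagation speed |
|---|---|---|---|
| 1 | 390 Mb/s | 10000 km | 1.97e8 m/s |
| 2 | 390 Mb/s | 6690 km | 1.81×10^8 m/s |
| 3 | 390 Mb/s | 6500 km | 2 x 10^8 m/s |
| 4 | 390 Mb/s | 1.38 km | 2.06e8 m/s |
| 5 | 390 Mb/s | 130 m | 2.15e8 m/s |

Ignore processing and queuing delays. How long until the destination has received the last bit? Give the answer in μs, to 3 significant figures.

120000 μs

L = 1250 × 8 = 10000 bits.
Transmission delay per hop = L/R = 10000/390000000 = 25.641 μs; 5 hops → 128.205 μs.
Propagation delays (d/s per hop): 50761.4, 36961.3, 32500, 6.69903, 0.604651 μs; sum = 120230 μs.
End-to-end = 120000 μs.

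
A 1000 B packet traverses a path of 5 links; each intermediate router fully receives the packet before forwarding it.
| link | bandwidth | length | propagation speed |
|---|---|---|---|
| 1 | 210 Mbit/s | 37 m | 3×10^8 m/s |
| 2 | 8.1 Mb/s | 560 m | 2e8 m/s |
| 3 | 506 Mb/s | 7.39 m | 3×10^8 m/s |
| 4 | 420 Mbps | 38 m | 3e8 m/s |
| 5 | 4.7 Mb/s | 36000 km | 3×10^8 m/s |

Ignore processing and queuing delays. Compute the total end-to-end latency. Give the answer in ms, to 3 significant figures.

L = 1000 × 8 = 8000 bits.
Transmission delays (L/R per hop): 0.0380952, 0.987654, 0.0158103, 0.0190476, 1.70213 ms; sum = 2.76274 ms.
Propagation delays (d/s per hop): 0.000123333, 0.0028, 2.46333e-05, 0.000126667, 120 ms; sum = 120.003 ms.
End-to-end = 123 ms.

123 ms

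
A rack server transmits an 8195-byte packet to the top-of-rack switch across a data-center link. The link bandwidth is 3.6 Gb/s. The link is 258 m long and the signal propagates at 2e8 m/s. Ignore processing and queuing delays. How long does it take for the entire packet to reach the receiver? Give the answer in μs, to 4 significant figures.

L = 8195 × 8 = 65560 bits.
Transmission delay = L/R = 65560 / 3600000000 = 18.2111 μs.
Propagation delay = d/s = 258 m / 200000000 m/s = 1.29 μs.
Total = 19.50 μs.

19.50 μs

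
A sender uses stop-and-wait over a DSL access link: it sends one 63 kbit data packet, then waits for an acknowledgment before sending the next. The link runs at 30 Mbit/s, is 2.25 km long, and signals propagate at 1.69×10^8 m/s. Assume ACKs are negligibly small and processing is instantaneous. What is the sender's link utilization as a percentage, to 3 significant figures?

t_tx = L/R = 63000/30000000 = 0.0021 s.
t_prop = 2250/169000000 = 1.33136e-05 s; RTT = 2.66272e-05 s.
Cycle = t_tx + RTT = 0.00212663 s.
Utilization = t_tx / cycle = 0.0021/0.00212663 = 98.7 %.

98.7 %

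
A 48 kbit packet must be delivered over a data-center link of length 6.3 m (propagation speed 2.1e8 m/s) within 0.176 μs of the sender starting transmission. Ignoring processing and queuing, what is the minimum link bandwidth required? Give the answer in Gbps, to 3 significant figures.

Propagation delay = 6.3 / 210000000 = 0.03 μs.
Transmission budget = 0.176 − 0.03 = 0.146 μs.
R ≥ L / t_tx = 48000 bits / 1.46e-07 s = 329 Gbps.

329 Gbps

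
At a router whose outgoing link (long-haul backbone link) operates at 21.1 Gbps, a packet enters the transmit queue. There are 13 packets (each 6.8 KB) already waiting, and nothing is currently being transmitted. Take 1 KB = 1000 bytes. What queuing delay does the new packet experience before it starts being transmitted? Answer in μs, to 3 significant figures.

Each queued packet: L/R = 54400/21100000000 = 2.5782 μs.
13 queued → 33.5166 μs.
Queuing delay = 33.5 μs.

33.5 μs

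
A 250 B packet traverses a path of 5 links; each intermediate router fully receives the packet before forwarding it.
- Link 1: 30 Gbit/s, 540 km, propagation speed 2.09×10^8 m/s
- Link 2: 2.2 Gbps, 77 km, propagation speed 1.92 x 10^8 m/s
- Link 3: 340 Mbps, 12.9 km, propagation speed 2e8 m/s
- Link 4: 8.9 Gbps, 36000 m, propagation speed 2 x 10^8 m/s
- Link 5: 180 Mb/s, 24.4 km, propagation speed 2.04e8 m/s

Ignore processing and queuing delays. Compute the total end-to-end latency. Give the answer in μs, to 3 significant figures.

L = 250 × 8 = 2000 bits.
Transmission delays (L/R per hop): 0.0666667, 0.909091, 5.88235, 0.224719, 11.1111 μs; sum = 18.1939 μs.
Propagation delays (d/s per hop): 2583.73, 401.042, 64.5, 180, 119.608 μs; sum = 3348.88 μs.
End-to-end = 3370 μs.

3370 μs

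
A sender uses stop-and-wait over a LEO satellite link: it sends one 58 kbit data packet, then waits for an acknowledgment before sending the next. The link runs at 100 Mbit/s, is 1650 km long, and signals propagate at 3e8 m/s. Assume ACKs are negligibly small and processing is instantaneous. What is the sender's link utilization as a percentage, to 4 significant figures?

t_tx = L/R = 58000/100000000 = 0.00058 s.
t_prop = 1650000/300000000 = 0.0055 s; RTT = 0.011 s.
Cycle = t_tx + RTT = 0.01158 s.
Utilization = t_tx / cycle = 0.00058/0.01158 = 5.009 %.

5.009 %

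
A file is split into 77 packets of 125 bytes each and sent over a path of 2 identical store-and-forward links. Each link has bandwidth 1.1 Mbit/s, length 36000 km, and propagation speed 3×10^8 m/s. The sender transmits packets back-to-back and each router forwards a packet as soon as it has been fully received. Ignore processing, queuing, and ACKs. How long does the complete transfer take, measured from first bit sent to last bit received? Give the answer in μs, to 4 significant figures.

Per-hop transmission t_tx = L/R = 1000/1100000 = 909.091 μs.
Per-hop propagation t_prop = 36000000/300000000 = 120000 μs.
Pipeline fill: first packet needs 2·t_tx to clear all hops; remaining 76 packets each add one t_tx.
Total = (2+77-1)·t_tx + 2·t_prop = 78·909.091 + 2·120000 = 310900 μs.

310900 μs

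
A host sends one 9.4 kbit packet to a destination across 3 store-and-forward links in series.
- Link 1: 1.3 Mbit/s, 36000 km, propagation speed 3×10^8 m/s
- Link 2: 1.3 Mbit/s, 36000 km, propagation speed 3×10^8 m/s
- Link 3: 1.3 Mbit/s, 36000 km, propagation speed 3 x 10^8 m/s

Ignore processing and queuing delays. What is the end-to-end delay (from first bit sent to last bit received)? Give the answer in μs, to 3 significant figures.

L = 9400 bits.
Transmission delay per hop = L/R = 9400/1300000 = 7230.77 μs; 3 hops → 21692.3 μs.
Propagation delays (d/s per hop): 120000, 120000, 120000 μs; sum = 360000 μs.
End-to-end = 382000 μs.

382000 μs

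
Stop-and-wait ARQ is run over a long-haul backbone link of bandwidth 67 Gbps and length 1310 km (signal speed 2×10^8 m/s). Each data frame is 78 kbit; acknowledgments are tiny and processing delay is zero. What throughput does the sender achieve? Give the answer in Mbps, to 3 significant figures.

5.95 Mbps

t_tx = L/R = 78000/67000000000 = 1.16418e-06 s.
t_prop = 1310000/200000000 = 0.00655 s; RTT = 0.0131 s.
Cycle = t_tx + RTT = 0.0131012 s.
Throughput = L / cycle = 78000 / 0.0131012 = 5.95 Mbps.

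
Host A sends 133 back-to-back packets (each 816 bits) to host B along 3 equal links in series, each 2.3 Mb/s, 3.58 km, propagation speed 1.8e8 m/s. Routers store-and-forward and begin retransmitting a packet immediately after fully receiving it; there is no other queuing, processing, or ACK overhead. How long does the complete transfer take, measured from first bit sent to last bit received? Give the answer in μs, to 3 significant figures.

48000 μs

Per-hop transmission t_tx = L/R = 816/2300000 = 354.783 μs.
Per-hop propagation t_prop = 3580/180000000 = 19.8889 μs.
Pipeline fill: first packet needs 3·t_tx to clear all hops; remaining 132 packets each add one t_tx.
Total = (3+133-1)·t_tx + 3·t_prop = 135·354.783 + 3·19.8889 = 48000 μs.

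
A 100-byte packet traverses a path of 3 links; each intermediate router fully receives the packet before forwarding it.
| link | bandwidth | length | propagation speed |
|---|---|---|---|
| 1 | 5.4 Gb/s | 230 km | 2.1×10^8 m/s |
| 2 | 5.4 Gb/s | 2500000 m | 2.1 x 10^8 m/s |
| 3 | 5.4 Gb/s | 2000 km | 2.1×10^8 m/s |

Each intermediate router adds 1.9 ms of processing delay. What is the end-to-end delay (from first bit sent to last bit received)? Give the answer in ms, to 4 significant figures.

26.32 ms

L = 100 × 8 = 800 bits.
Transmission delay per hop = L/R = 800/5400000000 = 0.000148148 ms; 3 hops → 0.000444444 ms.
Propagation delays (d/s per hop): 1.09524, 11.9048, 9.52381 ms; sum = 22.5238 ms.
Processing at 2 router(s): 2 × 1.9 ms = 3.8 ms.
End-to-end = 26.32 ms.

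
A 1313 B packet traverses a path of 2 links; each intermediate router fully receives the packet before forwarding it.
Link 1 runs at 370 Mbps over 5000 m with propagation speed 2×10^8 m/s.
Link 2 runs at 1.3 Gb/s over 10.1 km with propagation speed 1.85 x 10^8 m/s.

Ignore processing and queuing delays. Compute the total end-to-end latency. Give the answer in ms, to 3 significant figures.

L = 1313 × 8 = 10504 bits.
Transmission delays (L/R per hop): 0.0283892, 0.00808 ms; sum = 0.0364692 ms.
Propagation delays (d/s per hop): 0.025, 0.0545946 ms; sum = 0.0795946 ms.
End-to-end = 0.116 ms.

0.116 ms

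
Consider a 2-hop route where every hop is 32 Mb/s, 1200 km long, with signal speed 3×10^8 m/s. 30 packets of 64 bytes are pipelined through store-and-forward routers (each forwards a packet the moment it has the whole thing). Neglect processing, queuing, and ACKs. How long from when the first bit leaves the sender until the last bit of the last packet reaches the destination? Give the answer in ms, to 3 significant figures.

Per-hop transmission t_tx = L/R = 512/32000000 = 0.016 ms.
Per-hop propagation t_prop = 1200000/300000000 = 4 ms.
Pipeline fill: first packet needs 2·t_tx to clear all hops; remaining 29 packets each add one t_tx.
Total = (2+30-1)·t_tx + 2·t_prop = 31·0.016 + 2·4 = 8.50 ms.

8.50 ms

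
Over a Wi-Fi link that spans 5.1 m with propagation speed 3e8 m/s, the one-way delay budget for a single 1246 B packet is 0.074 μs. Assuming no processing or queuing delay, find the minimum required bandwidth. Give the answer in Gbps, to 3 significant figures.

175 Gbps

L = 9968 bits.
Propagation delay = 5.1 / 300000000 = 0.017 μs.
Transmission budget = 0.074 − 0.017 = 0.057 μs.
R ≥ L / t_tx = 9968 bits / 5.7e-08 s = 175 Gbps.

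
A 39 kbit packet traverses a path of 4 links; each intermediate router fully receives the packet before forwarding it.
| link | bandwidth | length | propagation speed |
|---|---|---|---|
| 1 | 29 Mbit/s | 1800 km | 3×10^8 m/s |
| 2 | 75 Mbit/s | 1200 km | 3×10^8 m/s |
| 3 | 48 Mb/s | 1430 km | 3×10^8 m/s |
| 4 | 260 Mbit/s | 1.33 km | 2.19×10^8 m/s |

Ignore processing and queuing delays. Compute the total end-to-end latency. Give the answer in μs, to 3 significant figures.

L = 39000 bits.
Transmission delays (L/R per hop): 1344.83, 520, 812.5, 150 μs; sum = 2827.33 μs.
Propagation delays (d/s per hop): 6000, 4000, 4766.67, 6.07306 μs; sum = 14772.7 μs.
End-to-end = 17600 μs.

17600 μs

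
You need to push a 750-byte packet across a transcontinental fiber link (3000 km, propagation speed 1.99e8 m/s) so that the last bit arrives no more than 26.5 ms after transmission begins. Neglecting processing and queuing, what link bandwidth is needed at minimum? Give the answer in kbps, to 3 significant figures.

L = 6000 bits.
Propagation delay = 3000000 / 199000000 = 15.0754 ms.
Transmission budget = 26.5 − 15.0754 = 11.4246 ms.
R ≥ L / t_tx = 6000 bits / 0.0114246 s = 525 kbps.

525 kbps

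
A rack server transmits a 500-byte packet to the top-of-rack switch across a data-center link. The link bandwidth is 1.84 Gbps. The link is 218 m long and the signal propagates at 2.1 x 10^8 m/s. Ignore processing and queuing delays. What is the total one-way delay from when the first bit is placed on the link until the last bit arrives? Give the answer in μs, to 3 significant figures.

L = 500 × 8 = 4000 bits.
Transmission delay = L/R = 4000 / 1840000000 = 2.17391 μs.
Propagation delay = d/s = 218 m / 210000000 m/s = 1.0381 μs.
Total = 3.21 μs.

3.21 μs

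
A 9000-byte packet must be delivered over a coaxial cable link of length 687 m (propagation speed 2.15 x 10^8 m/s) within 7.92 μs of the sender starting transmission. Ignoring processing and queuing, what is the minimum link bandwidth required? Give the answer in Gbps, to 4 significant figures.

15.24 Gbps

L = 72000 bits.
Propagation delay = 687 / 215000000 = 3.19535 μs.
Transmission budget = 7.92 − 3.19535 = 4.72465 μs.
R ≥ L / t_tx = 72000 bits / 4.72465e-06 s = 15.24 Gbps.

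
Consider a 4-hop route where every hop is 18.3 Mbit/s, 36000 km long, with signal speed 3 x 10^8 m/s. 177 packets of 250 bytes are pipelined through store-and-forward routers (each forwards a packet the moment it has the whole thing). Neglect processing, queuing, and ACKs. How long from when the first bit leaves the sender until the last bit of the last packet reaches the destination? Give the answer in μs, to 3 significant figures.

500000 μs

Per-hop transmission t_tx = L/R = 2000/18300000 = 109.29 μs.
Per-hop propagation t_prop = 36000000/300000000 = 120000 μs.
Pipeline fill: first packet needs 4·t_tx to clear all hops; remaining 176 packets each add one t_tx.
Total = (4+177-1)·t_tx + 4·t_prop = 180·109.29 + 4·120000 = 500000 μs.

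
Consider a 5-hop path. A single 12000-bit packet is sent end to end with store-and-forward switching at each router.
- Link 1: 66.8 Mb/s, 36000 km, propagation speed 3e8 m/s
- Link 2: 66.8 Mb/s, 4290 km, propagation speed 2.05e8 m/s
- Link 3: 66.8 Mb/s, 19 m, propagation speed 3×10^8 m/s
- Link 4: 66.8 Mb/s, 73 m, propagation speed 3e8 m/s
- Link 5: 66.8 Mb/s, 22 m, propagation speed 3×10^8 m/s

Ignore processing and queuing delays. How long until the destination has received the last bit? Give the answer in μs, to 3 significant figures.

Transmission delay per hop = L/R = 12000/66800000 = 179.641 μs; 5 hops → 898.204 μs.
Propagation delays (d/s per hop): 120000, 20926.8, 0.0633333, 0.243333, 0.0733333 μs; sum = 140927 μs.
End-to-end = 142000 μs.

142000 μs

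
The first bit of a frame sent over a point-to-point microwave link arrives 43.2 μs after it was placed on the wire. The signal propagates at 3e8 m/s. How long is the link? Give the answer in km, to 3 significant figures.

13.0 km

d = s × t_prop = 300000000 × 4.32e-05 = 13.0 km.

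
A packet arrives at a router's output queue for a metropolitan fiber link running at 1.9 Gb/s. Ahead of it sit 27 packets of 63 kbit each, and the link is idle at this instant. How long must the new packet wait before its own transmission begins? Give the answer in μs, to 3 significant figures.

Each queued packet: L/R = 63000/1900000000 = 33.1579 μs.
27 queued → 895.263 μs.
Queuing delay = 895 μs.

895 μs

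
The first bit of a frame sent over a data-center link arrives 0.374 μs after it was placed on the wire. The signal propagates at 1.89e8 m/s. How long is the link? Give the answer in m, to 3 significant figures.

d = s × t_prop = 189000000 × 3.74e-07 = 70.7 m.

70.7 m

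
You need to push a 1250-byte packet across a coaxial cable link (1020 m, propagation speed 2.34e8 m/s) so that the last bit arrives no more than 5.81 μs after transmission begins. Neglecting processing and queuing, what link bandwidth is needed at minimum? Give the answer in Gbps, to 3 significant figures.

6.89 Gbps

L = 10000 bits.
Propagation delay = 1020 / 234000000 = 4.35897 μs.
Transmission budget = 5.81 − 4.35897 = 1.45103 μs.
R ≥ L / t_tx = 10000 bits / 1.45103e-06 s = 6.89 Gbps.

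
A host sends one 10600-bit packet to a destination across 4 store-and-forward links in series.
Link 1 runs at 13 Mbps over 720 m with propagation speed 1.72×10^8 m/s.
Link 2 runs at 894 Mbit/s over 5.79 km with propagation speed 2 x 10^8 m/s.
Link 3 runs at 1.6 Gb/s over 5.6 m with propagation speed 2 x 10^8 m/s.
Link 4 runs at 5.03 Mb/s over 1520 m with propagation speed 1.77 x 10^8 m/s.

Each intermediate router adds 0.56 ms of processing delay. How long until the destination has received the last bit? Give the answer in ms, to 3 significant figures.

Transmission delays (L/R per hop): 0.815385, 0.0118568, 0.006625, 2.10736 ms; sum = 2.94122 ms.
Propagation delays (d/s per hop): 0.00418605, 0.02895, 2.8e-05, 0.00858757 ms; sum = 0.0417516 ms.
Processing at 3 router(s): 3 × 0.56 ms = 1.68 ms.
End-to-end = 4.66 ms.

4.66 ms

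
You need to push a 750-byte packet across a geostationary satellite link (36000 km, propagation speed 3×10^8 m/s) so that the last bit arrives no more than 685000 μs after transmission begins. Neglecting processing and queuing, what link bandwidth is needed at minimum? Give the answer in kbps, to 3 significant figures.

L = 6000 bits.
Propagation delay = 36000000 / 300000000 = 120000 μs.
Transmission budget = 685000 − 120000 = 565000 μs.
R ≥ L / t_tx = 6000 bits / 0.565 s = 10.6 kbps.

10.6 kbps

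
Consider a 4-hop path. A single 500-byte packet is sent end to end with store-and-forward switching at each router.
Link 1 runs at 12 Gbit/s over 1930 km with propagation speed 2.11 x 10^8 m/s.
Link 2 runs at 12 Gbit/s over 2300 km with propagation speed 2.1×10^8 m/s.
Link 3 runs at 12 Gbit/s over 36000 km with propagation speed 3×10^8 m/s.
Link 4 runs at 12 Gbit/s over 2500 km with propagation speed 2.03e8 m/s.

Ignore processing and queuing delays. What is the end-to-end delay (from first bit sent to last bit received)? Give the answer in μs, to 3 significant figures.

L = 500 × 8 = 4000 bits.
Transmission delay per hop = L/R = 4000/12000000000 = 0.333333 μs; 4 hops → 1.33333 μs.
Propagation delays (d/s per hop): 9146.92, 10952.4, 120000, 12315.3 μs; sum = 152415 μs.
End-to-end = 152000 μs.

152000 μs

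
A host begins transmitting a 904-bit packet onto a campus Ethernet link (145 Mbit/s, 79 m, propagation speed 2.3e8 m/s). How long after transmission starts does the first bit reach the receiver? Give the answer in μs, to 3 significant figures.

0.343 μs

First bit experiences only propagation delay: d/s = 79/2.3e+08 = 0.343 μs.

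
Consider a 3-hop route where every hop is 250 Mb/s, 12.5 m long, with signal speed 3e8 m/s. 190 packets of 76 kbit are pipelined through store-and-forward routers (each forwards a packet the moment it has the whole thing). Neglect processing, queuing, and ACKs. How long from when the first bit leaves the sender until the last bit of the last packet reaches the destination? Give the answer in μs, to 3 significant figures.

58400 μs

Per-hop transmission t_tx = L/R = 76000/250000000 = 304 μs.
Per-hop propagation t_prop = 12.5/300000000 = 0.0416667 μs.
Pipeline fill: first packet needs 3·t_tx to clear all hops; remaining 189 packets each add one t_tx.
Total = (3+190-1)·t_tx + 3·t_prop = 192·304 + 3·0.0416667 = 58400 μs.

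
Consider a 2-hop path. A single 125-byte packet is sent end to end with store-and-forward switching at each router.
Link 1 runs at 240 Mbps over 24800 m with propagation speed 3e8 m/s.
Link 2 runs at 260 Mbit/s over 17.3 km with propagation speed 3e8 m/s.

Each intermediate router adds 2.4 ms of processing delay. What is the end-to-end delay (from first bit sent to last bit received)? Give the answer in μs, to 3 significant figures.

L = 125 × 8 = 1000 bits.
Transmission delays (L/R per hop): 4.16667, 3.84615 μs; sum = 8.01282 μs.
Propagation delays (d/s per hop): 82.6667, 57.6667 μs; sum = 140.333 μs.
Processing at 1 router(s): 1 × 2.4 ms = 2400 μs.
End-to-end = 2550 μs.

2550 μs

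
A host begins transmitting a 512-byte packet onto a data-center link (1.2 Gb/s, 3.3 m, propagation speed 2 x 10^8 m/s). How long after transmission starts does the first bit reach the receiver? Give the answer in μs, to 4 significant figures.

0.01650 μs

First bit experiences only propagation delay: d/s = 3.3/200000000 = 0.01650 μs.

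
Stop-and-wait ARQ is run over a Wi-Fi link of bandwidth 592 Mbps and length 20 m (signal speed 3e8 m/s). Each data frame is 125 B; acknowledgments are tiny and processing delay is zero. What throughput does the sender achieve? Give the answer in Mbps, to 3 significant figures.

t_tx = L/R = 1000/592000000 = 1.68919e-06 s.
t_prop = 20/300000000 = 6.66667e-08 s; RTT = 1.33333e-07 s.
Cycle = t_tx + RTT = 1.82252e-06 s.
Throughput = L / cycle = 1000 / 1.82252e-06 = 549 Mbps.

549 Mbps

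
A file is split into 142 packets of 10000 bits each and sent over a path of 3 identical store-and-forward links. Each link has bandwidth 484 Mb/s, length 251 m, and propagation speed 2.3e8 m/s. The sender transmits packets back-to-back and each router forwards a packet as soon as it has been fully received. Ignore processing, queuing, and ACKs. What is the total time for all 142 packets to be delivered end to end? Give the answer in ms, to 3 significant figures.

Per-hop transmission t_tx = L/R = 10000/484000000 = 0.0206612 ms.
Per-hop propagation t_prop = 251/2.3e+08 = 0.0010913 ms.
Pipeline fill: first packet needs 3·t_tx to clear all hops; remaining 141 packets each add one t_tx.
Total = (3+142-1)·t_tx + 3·t_prop = 144·0.0206612 + 3·0.0010913 = 2.98 ms.

2.98 ms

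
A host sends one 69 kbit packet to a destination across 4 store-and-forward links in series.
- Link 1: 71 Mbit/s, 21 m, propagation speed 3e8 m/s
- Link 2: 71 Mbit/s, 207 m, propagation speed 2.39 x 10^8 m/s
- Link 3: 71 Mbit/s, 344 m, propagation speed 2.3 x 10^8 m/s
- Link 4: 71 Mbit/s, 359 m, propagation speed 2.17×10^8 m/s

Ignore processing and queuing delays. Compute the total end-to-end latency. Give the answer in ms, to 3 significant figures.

3.89 ms

L = 69000 bits.
Transmission delay per hop = L/R = 69000/71000000 = 0.971831 ms; 4 hops → 3.88732 ms.
Propagation delays (d/s per hop): 7e-05, 0.000866109, 0.00149565, 0.00165438 ms; sum = 0.00408614 ms.
End-to-end = 3.89 ms.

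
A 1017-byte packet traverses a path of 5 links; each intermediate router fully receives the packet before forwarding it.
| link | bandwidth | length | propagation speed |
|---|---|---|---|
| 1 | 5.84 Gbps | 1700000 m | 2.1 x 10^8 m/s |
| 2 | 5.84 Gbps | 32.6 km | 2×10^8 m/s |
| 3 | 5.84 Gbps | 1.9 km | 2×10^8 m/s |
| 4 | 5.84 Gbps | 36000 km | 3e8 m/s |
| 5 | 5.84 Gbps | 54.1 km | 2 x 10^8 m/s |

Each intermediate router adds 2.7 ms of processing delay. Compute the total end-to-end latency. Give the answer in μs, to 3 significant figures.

L = 1017 × 8 = 8136 bits.
Transmission delay per hop = L/R = 8136/5840000000 = 1.39315 μs; 5 hops → 6.96575 μs.
Propagation delays (d/s per hop): 8095.24, 163, 9.5, 120000, 270.5 μs; sum = 128538 μs.
Processing at 4 router(s): 4 × 2.7 ms = 10800 μs.
End-to-end = 139000 μs.

139000 μs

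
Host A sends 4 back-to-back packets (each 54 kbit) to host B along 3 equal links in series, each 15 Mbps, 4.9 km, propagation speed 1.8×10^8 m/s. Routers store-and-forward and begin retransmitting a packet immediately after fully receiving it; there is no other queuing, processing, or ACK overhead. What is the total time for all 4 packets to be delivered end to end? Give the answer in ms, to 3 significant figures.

21.7 ms

Per-hop transmission t_tx = L/R = 54000/15000000 = 3.6 ms.
Per-hop propagation t_prop = 4900/180000000 = 0.0272222 ms.
Pipeline fill: first packet needs 3·t_tx to clear all hops; remaining 3 packets each add one t_tx.
Total = (3+4-1)·t_tx + 3·t_prop = 6·3.6 + 3·0.0272222 = 21.7 ms.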